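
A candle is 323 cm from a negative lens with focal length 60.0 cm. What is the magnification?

m = +0.157

For a negative lens, f = -60.0 cm.
1/d_i = 1/f − 1/d_o = 1/(-60.00) − 1/(323) = -0.01976, so d_i = -50.60 cm.
m = −d_i/d_o = −(-50.60)/(323) = +0.157.
The image is virtual, upright and reduced, on the same side as the object.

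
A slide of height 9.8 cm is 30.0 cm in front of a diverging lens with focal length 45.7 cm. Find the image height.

5.92 cm

For a diverging lens, f = -45.7 cm.
1/d_i = 1/f − 1/d_o = 1/(-45.70) − 1/(30.0) = -0.05522, so d_i = -18.11 cm.
m = −d_i/d_o = +0.6037.
|h_i| = |m|·h_o = 0.6037 × 9.8 = 5.92 cm. The image is virtual, upright and reduced, on the same side as the object.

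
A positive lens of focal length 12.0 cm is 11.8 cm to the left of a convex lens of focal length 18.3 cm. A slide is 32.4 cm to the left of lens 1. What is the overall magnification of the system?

Lens 1: 1/d_i1 = 1/(12.0) − 1/(32.4) = 0.05247, so d_i1 = 19.06 cm; m₁ = −d_i1/d_o1 = -0.5883.
d_o2 = 11.8 − (19.06) = -7.260 cm (virtual object).
Lens 2: 1/d_i2 = 1/(18.3) − 1/(-7.260) = 0.1924, so d_i2 = 5.198 cm; m₂ = −d_i2/d_o2 = +0.7160.
m = m₁·m₂ = (-0.5883)(+0.7160) = -0.421.

m = -0.421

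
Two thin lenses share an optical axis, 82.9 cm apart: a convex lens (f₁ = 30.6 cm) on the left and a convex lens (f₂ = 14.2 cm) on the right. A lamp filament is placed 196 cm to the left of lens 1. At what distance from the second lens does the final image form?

20.4 cm

Lens 1: 1/d_i1 = 1/f₁ − 1/d_o1 = 1/(30.6) − 1/(196) = 0.02758, so d_i1 = 36.26 cm.
The intermediate image is 36.26 cm to the right of lens 1, which is 82.9 − (36.26) = 46.64 cm to the left of lens 2, so d_o2 = +46.64 cm.
Lens 2: 1/d_i2 = 1/f₂ − 1/d_o2 = 1/(14.2) − 1/(46.64) = 0.04898, so d_i2 = 20.4 cm.
The final image is real, 20.4 cm to the right of lens 2 (overall magnification ≈ 0.081).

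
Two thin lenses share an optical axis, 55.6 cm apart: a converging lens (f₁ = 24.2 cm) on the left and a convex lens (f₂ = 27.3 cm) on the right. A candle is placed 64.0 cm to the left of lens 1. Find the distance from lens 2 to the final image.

42.9 cm

Lens 1: 1/d_i1 = 1/f₁ − 1/d_o1 = 1/(24.2) − 1/(64.0) = 0.02570, so d_i1 = 38.91 cm.
The intermediate image is 38.91 cm to the right of lens 1, which is 55.6 − (38.91) = 16.69 cm to the left of lens 2, so d_o2 = +16.69 cm.
Lens 2: 1/d_i2 = 1/f₂ − 1/d_o2 = 1/(27.3) − 1/(16.69) = -0.02329, so d_i2 = -42.9 cm.
The final image is virtual, 42.9 cm to the left of lens 2 (overall magnification ≈ -1.6).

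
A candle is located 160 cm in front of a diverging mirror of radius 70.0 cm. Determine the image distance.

f = R/2 = 70.0/2 = 35.00 cm; for a diverging mirror, f = -35.00 cm.
Mirror equation: 1/q = 1/f − 1/p = 1/(-35.00) − 1/(160) = -0.02857 − 0.006250 = -0.03482, so q = -28.7 cm.
The image is virtual, upright and reduced, behind the mirror.

28.7 cm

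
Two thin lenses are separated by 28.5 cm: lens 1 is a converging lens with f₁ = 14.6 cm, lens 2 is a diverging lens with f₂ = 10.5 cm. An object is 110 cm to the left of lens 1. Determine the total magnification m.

Lens 1: 1/d_i1 = 1/(14.6) − 1/(110) = 0.05940, so d_i1 = 16.83 cm; m₁ = −d_i1/d_o1 = -0.1530.
d_o2 = 28.5 − (16.83) = 11.67 cm.
f₂ = −10.5 cm (diverging).
Lens 2: 1/d_i2 = 1/(-10.5) − 1/(11.67) = -0.1809, so d_i2 = -5.527 cm; m₂ = −d_i2/d_o2 = +0.4736.
m = m₁·m₂ = (-0.1530)(+0.4736) = -0.0725.

m = -0.0725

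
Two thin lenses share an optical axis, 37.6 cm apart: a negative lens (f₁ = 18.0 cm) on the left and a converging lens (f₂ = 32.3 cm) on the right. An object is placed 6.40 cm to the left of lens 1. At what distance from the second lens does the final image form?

136 cm

Lens 1 is diverging, so f₁ = −18.0 cm.
Lens 1: 1/d_i1 = 1/f₁ − 1/d_o1 = 1/(-18.0) − 1/(6.40) = -0.2118, so d_i1 = -4.721 cm.
The intermediate image is 4.721 cm to the left of lens 1 (virtual), which is 37.6 − (-4.721) = 42.32 cm to the left of lens 2, so d_o2 = +42.32 cm.
Lens 2: 1/d_i2 = 1/f₂ − 1/d_o2 = 1/(32.3) − 1/(42.32) = 0.007330, so d_i2 = 136 cm.
The final image is real, 136 cm to the right of lens 2 (overall magnification ≈ -2.4).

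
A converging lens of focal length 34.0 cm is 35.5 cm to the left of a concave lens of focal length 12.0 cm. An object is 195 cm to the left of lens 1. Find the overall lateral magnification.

m = -0.401

Lens 1: 1/d_i1 = 1/(34.0) − 1/(195) = 0.02428, so d_i1 = 41.18 cm; m₁ = −d_i1/d_o1 = -0.2112.
d_o2 = 35.5 − (41.18) = -5.680 cm (virtual object).
f₂ = −12.0 cm (diverging).
Lens 2: 1/d_i2 = 1/(-12.0) − 1/(-5.680) = 0.09272, so d_i2 = 10.78 cm; m₂ = −d_i2/d_o2 = +1.899.
m = m₁·m₂ = (-0.2112)(+1.899) = -0.401.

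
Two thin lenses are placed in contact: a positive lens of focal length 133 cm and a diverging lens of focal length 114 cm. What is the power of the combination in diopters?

P₁ = 1/f₁ = 1/(1.33 m) = +0.7519 D; P₂ = 1/f₂ = 1/(-1.14 m) = -0.8772 D.
For thin lenses in contact, P = P₁ + P₂ = (+0.7519) + (-0.8772) = -0.125 D.

P = -0.125 D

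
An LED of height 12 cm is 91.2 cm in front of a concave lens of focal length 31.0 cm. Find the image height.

For a concave lens, f = -31.0 cm.
1/d_i = 1/f − 1/d_o = 1/(-31.00) − 1/(91.2) = -0.04322, so d_i = -23.14 cm.
m = −d_i/d_o = +0.2537.
|h_i| = |m|·h_o = 0.2537 × 12 = 3.04 cm. The image is virtual, upright and reduced, on the same side as the object.

3.04 cm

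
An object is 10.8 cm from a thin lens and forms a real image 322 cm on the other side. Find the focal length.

f = 10.4 cm (converging)

Real image ⇒ d_i = +322 cm.
1/f = 1/d_o + 1/d_i = 1/(10.8) + 1/(322) = 0.09570, so f = 10.4 cm.
Since f is positive, the thin lens is converging.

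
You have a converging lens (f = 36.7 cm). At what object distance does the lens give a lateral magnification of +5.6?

m = −d_i/d_o ⇒ d_i = −m·d_o.
1/f = 1/d_o + 1/d_i = 1/d_o − 1/(m·d_o) = (1 − 1/m)/d_o, so d_o = f(1 − 1/m) = (36.70)(1 − 1/(+5.6)) = 30.1 cm.

30.1 cm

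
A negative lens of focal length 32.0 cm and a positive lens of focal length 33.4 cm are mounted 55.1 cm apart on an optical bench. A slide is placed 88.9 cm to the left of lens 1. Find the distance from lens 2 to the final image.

Lens 1 is diverging, so f₁ = −32.0 cm.
Lens 1: 1/d_i1 = 1/f₁ − 1/d_o1 = 1/(-32.0) − 1/(88.9) = -0.04250, so d_i1 = -23.53 cm.
The intermediate image is 23.53 cm to the left of lens 1 (virtual), which is 55.1 − (-23.53) = 78.63 cm to the left of lens 2, so d_o2 = +78.63 cm.
Lens 2: 1/d_i2 = 1/f₂ − 1/d_o2 = 1/(33.4) − 1/(78.63) = 0.01722, so d_i2 = 58.1 cm.
The final image is real, 58.1 cm to the right of lens 2 (overall magnification ≈ -0.20).

58.1 cm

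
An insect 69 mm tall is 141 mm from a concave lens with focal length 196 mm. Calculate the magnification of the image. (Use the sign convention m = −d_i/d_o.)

m = +0.582

For a concave lens, f = -196 mm.
1/d_i = 1/f − 1/d_o = 1/(-196.0) − 1/(141) = -0.01219, so d_i = -82.01 mm.
m = −d_i/d_o = −(-82.01)/(141) = +0.582.
The image is virtual, upright and reduced, on the same side as the object.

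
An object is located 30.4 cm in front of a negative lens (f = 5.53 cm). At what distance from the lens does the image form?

For a negative lens, f = -5.53 cm.
Lens equation: 1/v = 1/f − 1/u = 1/(-5.530) − 1/(30.4) = -0.1808 − 0.03289 = -0.2137, so v = -4.68 cm.
The image is virtual, upright and reduced, on the same side as the object.

4.68 cm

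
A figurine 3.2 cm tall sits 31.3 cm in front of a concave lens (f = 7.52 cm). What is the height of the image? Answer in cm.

0.620 cm

For a concave lens, f = -7.52 cm.
1/d_i = 1/f − 1/d_o = 1/(-7.520) − 1/(31.3) = -0.1649, so d_i = -6.063 cm.
m = −d_i/d_o = +0.1937.
|h_i| = |m|·h_o = 0.1937 × 3.2 = 0.620 cm. The image is virtual, upright and reduced, on the same side as the object.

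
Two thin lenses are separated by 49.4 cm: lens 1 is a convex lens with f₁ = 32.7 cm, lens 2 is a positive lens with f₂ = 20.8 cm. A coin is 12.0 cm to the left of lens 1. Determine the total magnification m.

m = -0.691

Lens 1: 1/d_i1 = 1/(32.7) − 1/(12.0) = -0.05275, so d_i1 = -18.96 cm; m₁ = −d_i1/d_o1 = +1.580.
d_o2 = 49.4 − (-18.96) = 68.36 cm.
Lens 2: 1/d_i2 = 1/(20.8) − 1/(68.36) = 0.03345, so d_i2 = 29.90 cm; m₂ = −d_i2/d_o2 = -0.4373.
m = m₁·m₂ = (+1.580)(-0.4373) = -0.691.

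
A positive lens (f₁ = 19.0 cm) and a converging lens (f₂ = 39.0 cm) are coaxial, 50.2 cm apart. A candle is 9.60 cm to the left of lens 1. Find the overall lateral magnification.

Lens 1: 1/d_i1 = 1/(19.0) − 1/(9.60) = -0.05154, so d_i1 = -19.40 cm; m₁ = −d_i1/d_o1 = +2.021.
d_o2 = 50.2 − (-19.40) = 69.60 cm.
Lens 2: 1/d_i2 = 1/(39.0) − 1/(69.60) = 0.01127, so d_i2 = 88.71 cm; m₂ = −d_i2/d_o2 = -1.275.
m = m₁·m₂ = (+2.021)(-1.275) = -2.58.

m = -2.58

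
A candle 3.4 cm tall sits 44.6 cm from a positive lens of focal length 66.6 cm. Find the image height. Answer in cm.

1/d_i = 1/f − 1/d_o = 1/(66.60) − 1/(44.6) = -0.007407, so d_i = -135.0 cm.
m = −d_i/d_o = +3.027.
|h_i| = |m|·h_o = 3.027 × 3.4 = 10.3 cm. The image is virtual, upright and enlarged, on the same side as the object.

10.3 cm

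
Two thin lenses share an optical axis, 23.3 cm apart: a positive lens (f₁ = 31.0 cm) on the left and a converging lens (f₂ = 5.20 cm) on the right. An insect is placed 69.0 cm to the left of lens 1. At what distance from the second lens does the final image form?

Lens 1: 1/d_i1 = 1/f₁ − 1/d_o1 = 1/(31.0) − 1/(69.0) = 0.01777, so d_i1 = 56.29 cm.
The intermediate image is 56.29 cm to the right of lens 1, which lies 32.99 cm to the right of lens 2 — a virtual object — so d_o2 = −32.99 cm.
Lens 2: 1/d_i2 = 1/f₂ − 1/d_o2 = 1/(5.20) − 1/(-32.99) = 0.2226, so d_i2 = 4.49 cm.
The final image is real, 4.49 cm to the right of lens 2 (overall magnification ≈ -0.11).

4.49 cm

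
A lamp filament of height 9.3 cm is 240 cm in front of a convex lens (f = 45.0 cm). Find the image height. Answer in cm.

2.15 cm

1/d_i = 1/f − 1/d_o = 1/(45.00) − 1/(240) = 0.01806, so d_i = 55.38 cm.
m = −d_i/d_o = -0.2308.
|h_i| = |m|·h_o = 0.2308 × 9.3 = 2.15 cm. The image is real, inverted and reduced, on the far side of the lens.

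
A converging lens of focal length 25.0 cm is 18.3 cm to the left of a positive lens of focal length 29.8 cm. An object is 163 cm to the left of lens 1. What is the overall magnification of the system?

m = -0.132

Lens 1: 1/d_i1 = 1/(25.0) − 1/(163) = 0.03387, so d_i1 = 29.53 cm; m₁ = −d_i1/d_o1 = -0.1812.
d_o2 = 18.3 − (29.53) = -11.23 cm (virtual object).
Lens 2: 1/d_i2 = 1/(29.8) − 1/(-11.23) = 0.1226, so d_i2 = 8.156 cm; m₂ = −d_i2/d_o2 = +0.7263.
m = m₁·m₂ = (-0.1812)(+0.7263) = -0.132.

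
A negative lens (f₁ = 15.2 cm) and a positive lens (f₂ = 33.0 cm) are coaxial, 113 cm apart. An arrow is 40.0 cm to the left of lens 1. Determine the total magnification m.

f₁ = −15.2 cm (diverging).
Lens 1: 1/d_i1 = 1/(-15.2) − 1/(40.0) = -0.09079, so d_i1 = -11.01 cm; m₁ = −d_i1/d_o1 = +0.2752.
d_o2 = 113 − (-11.01) = 124.0 cm.
Lens 2: 1/d_i2 = 1/(33.0) − 1/(124.0) = 0.02224, so d_i2 = 44.97 cm; m₂ = −d_i2/d_o2 = -0.3626.
m = m₁·m₂ = (+0.2752)(-0.3626) = -0.0998.

m = -0.0998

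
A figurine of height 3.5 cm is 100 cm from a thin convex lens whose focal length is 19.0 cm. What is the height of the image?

0.821 cm

1/d_i = 1/f − 1/d_o = 1/(19.00) − 1/(100) = 0.04263, so d_i = 23.46 cm.
m = −d_i/d_o = -0.2346.
|h_i| = |m|·h_o = 0.2346 × 3.5 = 0.821 cm. The image is real, inverted and reduced, on the far side of the lens.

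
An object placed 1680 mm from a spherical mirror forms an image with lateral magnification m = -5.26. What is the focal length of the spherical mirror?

m = −d_i/d_o ⇒ d_i = −m·d_o = −(-5.26)·(1680) = 8837 mm.
1/f = 1/d_o + 1/d_i = 1/(1680) + 1/(8837) = 0.0007084, so f = 1410 mm.
Since f is positive, the spherical mirror is concave.

f = 1410 mm (concave)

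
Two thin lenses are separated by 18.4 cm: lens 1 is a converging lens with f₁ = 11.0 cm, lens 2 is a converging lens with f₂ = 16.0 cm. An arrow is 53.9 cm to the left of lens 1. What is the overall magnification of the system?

m = -0.359

Lens 1: 1/d_i1 = 1/(11.0) − 1/(53.9) = 0.07236, so d_i1 = 13.82 cm; m₁ = −d_i1/d_o1 = -0.2564.
d_o2 = 18.4 − (13.82) = 4.580 cm.
Lens 2: 1/d_i2 = 1/(16.0) − 1/(4.580) = -0.1558, so d_i2 = -6.417 cm; m₂ = −d_i2/d_o2 = +1.401.
m = m₁·m₂ = (-0.2564)(+1.401) = -0.359.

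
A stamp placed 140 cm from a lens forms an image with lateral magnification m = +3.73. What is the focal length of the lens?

m = −d_i/d_o ⇒ d_i = −m·d_o = −(+3.73)·(140) = -522.2 cm.
1/f = 1/d_o + 1/d_i = 1/(140) + 1/(-522.2) = 0.005228, so f = 191 cm.
Since f is positive, the lens is converging.

f = 191 cm (converging)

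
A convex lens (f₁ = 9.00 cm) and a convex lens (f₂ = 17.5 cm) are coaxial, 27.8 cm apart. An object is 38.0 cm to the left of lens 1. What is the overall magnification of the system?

m = -3.64

Lens 1: 1/d_i1 = 1/(9.00) − 1/(38.0) = 0.08480, so d_i1 = 11.79 cm; m₁ = −d_i1/d_o1 = -0.3103.
d_o2 = 27.8 − (11.79) = 16.01 cm.
Lens 2: 1/d_i2 = 1/(17.5) − 1/(16.01) = -0.005318, so d_i2 = -188.0 cm; m₂ = −d_i2/d_o2 = +11.74.
m = m₁·m₂ = (-0.3103)(+11.74) = -3.64.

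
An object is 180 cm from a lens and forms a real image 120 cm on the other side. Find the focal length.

Real image ⇒ d_i = +120 cm.
1/f = 1/d_o + 1/d_i = 1/(180) + 1/(120) = 0.01389, so f = 72.0 cm.
Since f is positive, the lens is converging.

f = 72.0 cm (converging)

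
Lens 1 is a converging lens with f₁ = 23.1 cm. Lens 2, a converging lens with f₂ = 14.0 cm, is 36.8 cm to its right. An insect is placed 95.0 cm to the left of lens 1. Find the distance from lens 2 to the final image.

Lens 1: 1/d_i1 = 1/f₁ − 1/d_o1 = 1/(23.1) − 1/(95.0) = 0.03276, so d_i1 = 30.52 cm.
The intermediate image is 30.52 cm to the right of lens 1, which is 36.8 − (30.52) = 6.280 cm to the left of lens 2, so d_o2 = +6.280 cm.
Lens 2: 1/d_i2 = 1/f₂ − 1/d_o2 = 1/(14.0) − 1/(6.280) = -0.08781, so d_i2 = -11.4 cm.
The final image is virtual, 11.4 cm to the left of lens 2 (overall magnification ≈ -0.58).

11.4 cm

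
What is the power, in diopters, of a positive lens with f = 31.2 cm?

P = +3.21 D

f = 31.2 cm = 0.312 m.
P = 1/f = 1/(0.312 m) = +3.21 D.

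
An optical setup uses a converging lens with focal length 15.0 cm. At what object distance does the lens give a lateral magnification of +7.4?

13.0 cm

m = −d_i/d_o ⇒ d_i = −m·d_o.
1/f = 1/d_o + 1/d_i = 1/d_o − 1/(m·d_o) = (1 − 1/m)/d_o, so d_o = f(1 − 1/m) = (15.00)(1 − 1/(+7.4)) = 13.0 cm.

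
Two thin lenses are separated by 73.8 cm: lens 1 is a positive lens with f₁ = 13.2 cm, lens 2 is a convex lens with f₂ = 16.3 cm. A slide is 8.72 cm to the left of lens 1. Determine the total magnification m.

Lens 1: 1/d_i1 = 1/(13.2) − 1/(8.72) = -0.03892, so d_i1 = -25.69 cm; m₁ = −d_i1/d_o1 = +2.946.
d_o2 = 73.8 − (-25.69) = 99.49 cm.
Lens 2: 1/d_i2 = 1/(16.3) − 1/(99.49) = 0.05130, so d_i2 = 19.49 cm; m₂ = −d_i2/d_o2 = -0.1959.
m = m₁·m₂ = (+2.946)(-0.1959) = -0.577.

m = -0.577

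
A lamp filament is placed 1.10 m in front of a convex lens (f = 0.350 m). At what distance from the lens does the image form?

Lens equation: 1/q = 1/f − 1/p = 1/(0.3500) − 1/(1.10) = 2.857 − 0.9091 = 1.948, so q = 0.513 m.
The image is real, inverted and reduced, on the far side of the lens.

0.513 m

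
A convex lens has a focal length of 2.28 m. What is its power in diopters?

P = +0.439 D

P = 1/f = 1/(2.28 m) = +0.439 D.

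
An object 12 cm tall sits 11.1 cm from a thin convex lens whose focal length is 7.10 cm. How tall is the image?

21.3 cm

1/d_i = 1/f − 1/d_o = 1/(7.100) − 1/(11.1) = 0.05075, so d_i = 19.70 cm.
m = −d_i/d_o = -1.775.
|h_i| = |m|·h_o = 1.775 × 12 = 21.3 cm. The image is real, inverted and enlarged, on the far side of the lens.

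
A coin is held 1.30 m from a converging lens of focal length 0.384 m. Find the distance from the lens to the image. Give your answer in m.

0.545 m

Thin-lens equation: 1/q = 1/f − 1/p = 1/(0.3840) − 1/(1.30) = 2.604 − 0.7692 = 1.835, so q = 0.545 m.
The image is real, inverted and reduced, on the far side of the lens.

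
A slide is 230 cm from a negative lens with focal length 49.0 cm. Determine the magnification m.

m = +0.176

For a negative lens, f = -49.0 cm.
1/d_i = 1/f − 1/d_o = 1/(-49.00) − 1/(230) = -0.02476, so d_i = -40.39 cm.
m = −d_i/d_o = −(-40.39)/(230) = +0.176.
The image is virtual, upright and reduced, on the same side as the object.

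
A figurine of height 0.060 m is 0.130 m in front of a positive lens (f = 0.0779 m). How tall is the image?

0.0897 m

1/d_i = 1/f − 1/d_o = 1/(0.07790) − 1/(0.130) = 5.145, so d_i = 0.1944 m.
m = −d_i/d_o = -1.495.
|h_i| = |m|·h_o = 1.495 × 0.060 = 0.0897 m. The image is real, inverted and enlarged, on the far side of the lens.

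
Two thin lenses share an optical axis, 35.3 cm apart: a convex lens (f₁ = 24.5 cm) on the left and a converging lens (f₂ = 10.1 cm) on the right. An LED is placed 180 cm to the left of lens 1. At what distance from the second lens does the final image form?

22.2 cm

Lens 1: 1/d_i1 = 1/f₁ − 1/d_o1 = 1/(24.5) − 1/(180) = 0.03526, so d_i1 = 28.36 cm.
The intermediate image is 28.36 cm to the right of lens 1, which is 35.3 − (28.36) = 6.940 cm to the left of lens 2, so d_o2 = +6.940 cm.
Lens 2: 1/d_i2 = 1/f₂ − 1/d_o2 = 1/(10.1) − 1/(6.940) = -0.04508, so d_i2 = -22.2 cm.
The final image is virtual, 22.2 cm to the left of lens 2 (overall magnification ≈ -0.50).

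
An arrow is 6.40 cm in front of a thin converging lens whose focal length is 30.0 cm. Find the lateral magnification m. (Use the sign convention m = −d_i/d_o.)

m = +1.27

1/d_i = 1/f − 1/d_o = 1/(30.00) − 1/(6.40) = -0.1229, so d_i = -8.136 cm.
m = −d_i/d_o = −(-8.136)/(6.40) = +1.27.
The image is virtual, upright and enlarged, on the same side as the object.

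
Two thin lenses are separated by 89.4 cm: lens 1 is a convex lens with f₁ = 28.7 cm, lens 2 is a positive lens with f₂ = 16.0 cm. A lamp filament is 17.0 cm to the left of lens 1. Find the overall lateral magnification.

m = -0.341

Lens 1: 1/d_i1 = 1/(28.7) − 1/(17.0) = -0.02398, so d_i1 = -41.70 cm; m₁ = −d_i1/d_o1 = +2.453.
d_o2 = 89.4 − (-41.70) = 131.1 cm.
Lens 2: 1/d_i2 = 1/(16.0) − 1/(131.1) = 0.05487, so d_i2 = 18.22 cm; m₂ = −d_i2/d_o2 = -0.1390.
m = m₁·m₂ = (+2.453)(-0.1390) = -0.341.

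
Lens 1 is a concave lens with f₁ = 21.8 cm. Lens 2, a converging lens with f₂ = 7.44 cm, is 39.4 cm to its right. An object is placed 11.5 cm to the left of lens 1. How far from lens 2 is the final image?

8.84 cm

Lens 1 is diverging, so f₁ = −21.8 cm.
Lens 1: 1/d_i1 = 1/f₁ − 1/d_o1 = 1/(-21.8) − 1/(11.5) = -0.1328, so d_i1 = -7.529 cm.
The intermediate image is 7.529 cm to the left of lens 1 (virtual), which is 39.4 − (-7.529) = 46.93 cm to the left of lens 2, so d_o2 = +46.93 cm.
Lens 2: 1/d_i2 = 1/f₂ − 1/d_o2 = 1/(7.44) − 1/(46.93) = 0.1131, so d_i2 = 8.84 cm.
The final image is real, 8.84 cm to the right of lens 2 (overall magnification ≈ -0.12).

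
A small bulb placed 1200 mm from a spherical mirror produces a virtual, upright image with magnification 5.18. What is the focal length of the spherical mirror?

f = 1490 mm (concave)

m = −d_i/d_o ⇒ d_i = −m·d_o = −(+5.18)·(1200) = -6216 mm.
1/f = 1/d_o + 1/d_i = 1/(1200) + 1/(-6216) = 0.0006725, so f = 1490 mm.
Since f is positive, the spherical mirror is concave.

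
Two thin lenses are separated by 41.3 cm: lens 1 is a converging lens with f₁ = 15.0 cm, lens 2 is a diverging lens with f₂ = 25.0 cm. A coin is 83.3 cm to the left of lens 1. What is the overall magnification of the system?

m = -0.114

Lens 1: 1/d_i1 = 1/(15.0) − 1/(83.3) = 0.05466, so d_i1 = 18.29 cm; m₁ = −d_i1/d_o1 = -0.2196.
d_o2 = 41.3 − (18.29) = 23.01 cm.
f₂ = −25.0 cm (diverging).
Lens 2: 1/d_i2 = 1/(-25.0) − 1/(23.01) = -0.08346, so d_i2 = -11.98 cm; m₂ = −d_i2/d_o2 = +0.5207.
m = m₁·m₂ = (-0.2196)(+0.5207) = -0.114.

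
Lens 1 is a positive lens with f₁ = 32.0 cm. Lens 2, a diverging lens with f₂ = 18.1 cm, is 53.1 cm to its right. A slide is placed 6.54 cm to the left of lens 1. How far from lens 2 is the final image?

Lens 1: 1/d_i1 = 1/f₁ − 1/d_o1 = 1/(32.0) − 1/(6.54) = -0.1217, so d_i1 = -8.220 cm.
The intermediate image is 8.220 cm to the left of lens 1 (virtual), which is 53.1 − (-8.220) = 61.32 cm to the left of lens 2, so d_o2 = +61.32 cm.
Lens 2 is diverging, so f₂ = −18.1 cm.
Lens 2: 1/d_i2 = 1/f₂ − 1/d_o2 = 1/(-18.1) − 1/(61.32) = -0.07156, so d_i2 = -14.0 cm.
The final image is virtual, 14.0 cm to the left of lens 2 (overall magnification ≈ 0.29).

14.0 cm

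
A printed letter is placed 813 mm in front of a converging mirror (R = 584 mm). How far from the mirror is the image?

456 mm

f = R/2 = 584/2 = 292.0 mm.
Mirror equation: 1/q = 1/f − 1/p = 1/(292.0) − 1/(813) = 0.003425 − 0.001230 = 0.002195, so q = 456 mm.
The image is real, inverted and reduced, in front of the mirror.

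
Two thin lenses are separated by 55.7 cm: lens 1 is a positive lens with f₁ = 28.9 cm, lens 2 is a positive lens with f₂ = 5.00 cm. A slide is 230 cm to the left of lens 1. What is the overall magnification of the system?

m = +0.0407

Lens 1: 1/d_i1 = 1/(28.9) − 1/(230) = 0.03025, so d_i1 = 33.05 cm; m₁ = −d_i1/d_o1 = -0.1437.
d_o2 = 55.7 − (33.05) = 22.65 cm.
Lens 2: 1/d_i2 = 1/(5.00) − 1/(22.65) = 0.1558, so d_i2 = 6.416 cm; m₂ = −d_i2/d_o2 = -0.2833.
m = m₁·m₂ = (-0.1437)(-0.2833) = +0.0407.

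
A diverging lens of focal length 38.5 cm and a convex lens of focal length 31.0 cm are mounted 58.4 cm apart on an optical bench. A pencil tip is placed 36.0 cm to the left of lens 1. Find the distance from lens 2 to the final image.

51.9 cm

Lens 1 is diverging, so f₁ = −38.5 cm.
Lens 1: 1/d_i1 = 1/f₁ − 1/d_o1 = 1/(-38.5) − 1/(36.0) = -0.05375, so d_i1 = -18.60 cm.
The intermediate image is 18.60 cm to the left of lens 1 (virtual), which is 58.4 − (-18.60) = 77.00 cm to the left of lens 2, so d_o2 = +77.00 cm.
Lens 2: 1/d_i2 = 1/f₂ − 1/d_o2 = 1/(31.0) − 1/(77.00) = 0.01927, so d_i2 = 51.9 cm.
The final image is real, 51.9 cm to the right of lens 2 (overall magnification ≈ -0.35).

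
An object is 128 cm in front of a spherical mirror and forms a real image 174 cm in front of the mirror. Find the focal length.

f = 73.7 cm (concave)

Real image ⇒ d_i = +174 cm.
1/f = 1/d_o + 1/d_i = 1/(128) + 1/(174) = 0.01356, so f = 73.7 cm.
Since f is positive, the spherical mirror is concave.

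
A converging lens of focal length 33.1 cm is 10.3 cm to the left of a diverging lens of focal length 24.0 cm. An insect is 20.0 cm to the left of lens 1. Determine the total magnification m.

Lens 1: 1/d_i1 = 1/(33.1) − 1/(20.0) = -0.01979, so d_i1 = -50.53 cm; m₁ = −d_i1/d_o1 = +2.526.
d_o2 = 10.3 − (-50.53) = 60.83 cm.
f₂ = −24.0 cm (diverging).
Lens 2: 1/d_i2 = 1/(-24.0) − 1/(60.83) = -0.05811, so d_i2 = -17.21 cm; m₂ = −d_i2/d_o2 = +0.2829.
m = m₁·m₂ = (+2.526)(+0.2829) = +0.715.

m = +0.715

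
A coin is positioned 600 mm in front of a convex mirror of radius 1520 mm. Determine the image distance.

f = R/2 = 1520/2 = 760.0 mm; for a convex mirror, f = -760.0 mm.
Mirror equation: 1/d_i = 1/f − 1/d_o = 1/(-760.0) − 1/(600) = -0.001316 − 0.001667 = -0.002982, so d_i = -335 mm.
The image is virtual, upright and reduced, behind the mirror.

335 mm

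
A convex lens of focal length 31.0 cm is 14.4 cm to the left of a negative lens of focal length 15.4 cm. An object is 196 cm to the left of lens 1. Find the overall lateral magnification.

Lens 1: 1/d_i1 = 1/(31.0) − 1/(196) = 0.02716, so d_i1 = 36.82 cm; m₁ = −d_i1/d_o1 = -0.1879.
d_o2 = 14.4 − (36.82) = -22.42 cm (virtual object).
f₂ = −15.4 cm (diverging).
Lens 2: 1/d_i2 = 1/(-15.4) − 1/(-22.42) = -0.02033, so d_i2 = -49.18 cm; m₂ = −d_i2/d_o2 = -2.194.
m = m₁·m₂ = (-0.1879)(-2.194) = +0.412.

m = +0.412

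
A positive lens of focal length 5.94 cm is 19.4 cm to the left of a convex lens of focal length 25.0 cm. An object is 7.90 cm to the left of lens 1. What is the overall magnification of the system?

m = -2.56

Lens 1: 1/d_i1 = 1/(5.94) − 1/(7.90) = 0.04177, so d_i1 = 23.94 cm; m₁ = −d_i1/d_o1 = -3.030.
d_o2 = 19.4 − (23.94) = -4.540 cm (virtual object).
Lens 2: 1/d_i2 = 1/(25.0) − 1/(-4.540) = 0.2603, so d_i2 = 3.842 cm; m₂ = −d_i2/d_o2 = +0.8463.
m = m₁·m₂ = (-3.030)(+0.8463) = -2.56.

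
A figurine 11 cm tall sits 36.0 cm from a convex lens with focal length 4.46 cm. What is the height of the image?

1/d_i = 1/f − 1/d_o = 1/(4.460) − 1/(36.0) = 0.1964, so d_i = 5.091 cm.
m = −d_i/d_o = -0.1414.
|h_i| = |m|·h_o = 0.1414 × 11 = 1.56 cm. The image is real, inverted and reduced, on the far side of the lens.

1.56 cm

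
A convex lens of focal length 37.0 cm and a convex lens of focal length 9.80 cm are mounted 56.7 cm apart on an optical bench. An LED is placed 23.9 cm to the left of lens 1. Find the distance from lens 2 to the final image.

Lens 1: 1/d_i1 = 1/f₁ − 1/d_o1 = 1/(37.0) − 1/(23.9) = -0.01481, so d_i1 = -67.50 cm.
The intermediate image is 67.50 cm to the left of lens 1 (virtual), which is 56.7 − (-67.50) = 124.2 cm to the left of lens 2, so d_o2 = +124.2 cm.
Lens 2: 1/d_i2 = 1/f₂ − 1/d_o2 = 1/(9.80) − 1/(124.2) = 0.09399, so d_i2 = 10.6 cm.
The final image is real, 10.6 cm to the right of lens 2 (overall magnification ≈ -0.24).

10.6 cm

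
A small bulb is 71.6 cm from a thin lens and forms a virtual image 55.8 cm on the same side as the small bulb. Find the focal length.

f = -253 cm (diverging)

Virtual image ⇒ d_i = −55.8 cm.
1/f = 1/d_o + 1/d_i = 1/(71.6) + 1/(-55.8) = -0.003955, so f = -253 cm.
Since f is negative, the thin lens is diverging.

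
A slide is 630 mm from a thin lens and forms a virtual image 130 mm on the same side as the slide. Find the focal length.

Virtual image ⇒ d_i = −130 mm.
1/f = 1/d_o + 1/d_i = 1/(630) + 1/(-130) = -0.006105, so f = -164 mm.
Since f is negative, the thin lens is diverging.

f = -164 mm (diverging)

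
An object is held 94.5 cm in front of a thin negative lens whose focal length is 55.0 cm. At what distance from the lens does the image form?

For a negative lens, f = -55.0 cm.
Lens equation: 1/v = 1/f − 1/u = 1/(-55.00) − 1/(94.5) = -0.01818 − 0.01058 = -0.02876, so v = -34.8 cm.
The image is virtual, upright and reduced, on the same side as the object.

34.8 cm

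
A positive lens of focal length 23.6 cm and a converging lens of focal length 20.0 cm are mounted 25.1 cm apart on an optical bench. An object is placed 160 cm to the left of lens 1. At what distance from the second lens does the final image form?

Lens 1: 1/d_i1 = 1/f₁ − 1/d_o1 = 1/(23.6) − 1/(160) = 0.03612, so d_i1 = 27.68 cm.
The intermediate image is 27.68 cm to the right of lens 1, which lies 2.580 cm to the right of lens 2 — a virtual object — so d_o2 = −2.580 cm.
Lens 2: 1/d_i2 = 1/f₂ − 1/d_o2 = 1/(20.0) − 1/(-2.580) = 0.4376, so d_i2 = 2.29 cm.
The final image is real, 2.29 cm to the right of lens 2 (overall magnification ≈ -0.15).

2.29 cm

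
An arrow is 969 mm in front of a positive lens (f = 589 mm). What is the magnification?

m = -1.55

1/d_i = 1/f − 1/d_o = 1/(589.0) − 1/(969) = 0.0006658, so d_i = 1502 mm.
m = −d_i/d_o = −(1502)/(969) = -1.55.
The image is real, inverted and enlarged, on the far side of the lens.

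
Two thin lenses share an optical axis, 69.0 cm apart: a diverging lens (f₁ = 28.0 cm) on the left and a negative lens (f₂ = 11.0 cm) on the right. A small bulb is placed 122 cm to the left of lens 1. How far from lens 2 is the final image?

9.82 cm

Lens 1 is diverging, so f₁ = −28.0 cm.
Lens 1: 1/d_i1 = 1/f₁ − 1/d_o1 = 1/(-28.0) − 1/(122) = -0.04391, so d_i1 = -22.77 cm.
The intermediate image is 22.77 cm to the left of lens 1 (virtual), which is 69.0 − (-22.77) = 91.77 cm to the left of lens 2, so d_o2 = +91.77 cm.
Lens 2 is diverging, so f₂ = −11.0 cm.
Lens 2: 1/d_i2 = 1/f₂ − 1/d_o2 = 1/(-11.0) − 1/(91.77) = -0.1018, so d_i2 = -9.82 cm.
The final image is virtual, 9.82 cm to the left of lens 2 (overall magnification ≈ 0.020).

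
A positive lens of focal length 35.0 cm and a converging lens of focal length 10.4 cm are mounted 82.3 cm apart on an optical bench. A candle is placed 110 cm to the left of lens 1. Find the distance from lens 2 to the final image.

Lens 1: 1/d_i1 = 1/f₁ − 1/d_o1 = 1/(35.0) − 1/(110) = 0.01948, so d_i1 = 51.33 cm.
The intermediate image is 51.33 cm to the right of lens 1, which is 82.3 − (51.33) = 30.97 cm to the left of lens 2, so d_o2 = +30.97 cm.
Lens 2: 1/d_i2 = 1/f₂ − 1/d_o2 = 1/(10.4) − 1/(30.97) = 0.06386, so d_i2 = 15.7 cm.
The final image is real, 15.7 cm to the right of lens 2 (overall magnification ≈ 0.24).

15.7 cm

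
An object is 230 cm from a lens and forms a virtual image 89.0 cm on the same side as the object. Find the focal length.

f = -145 cm (diverging)

Virtual image ⇒ d_i = −89.0 cm.
1/f = 1/d_o + 1/d_i = 1/(230) + 1/(-89.0) = -0.006888, so f = -145 cm.
Since f is negative, the lens is diverging.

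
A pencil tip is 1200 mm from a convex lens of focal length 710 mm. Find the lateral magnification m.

1/d_i = 1/f − 1/d_o = 1/(710.0) − 1/(1200) = 0.0005751, so d_i = 1739 mm.
m = −d_i/d_o = −(1739)/(1200) = -1.45.
The image is real, inverted and enlarged, on the far side of the lens.

m = -1.45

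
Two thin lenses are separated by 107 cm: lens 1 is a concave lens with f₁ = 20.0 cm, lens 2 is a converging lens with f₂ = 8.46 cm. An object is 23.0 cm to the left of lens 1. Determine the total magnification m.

m = -0.0360

f₁ = −20.0 cm (diverging).
Lens 1: 1/d_i1 = 1/(-20.0) − 1/(23.0) = -0.09348, so d_i1 = -10.70 cm; m₁ = −d_i1/d_o1 = +0.4652.
d_o2 = 107 − (-10.70) = 117.7 cm.
Lens 2: 1/d_i2 = 1/(8.46) − 1/(117.7) = 0.1097, so d_i2 = 9.115 cm; m₂ = −d_i2/d_o2 = -0.07744.
m = m₁·m₂ = (+0.4652)(-0.07744) = -0.0360.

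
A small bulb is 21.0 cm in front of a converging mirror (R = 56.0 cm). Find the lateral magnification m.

f = R/2 = 56.0/2 = 28.00 cm.
1/d_i = 1/f − 1/d_o = 1/(28.00) − 1/(21.0) = -0.01190, so d_i = -84.00 cm.
m = −d_i/d_o = −(-84.00)/(21.0) = +4.00.
The image is virtual, upright and enlarged, behind the mirror.

m = +4.00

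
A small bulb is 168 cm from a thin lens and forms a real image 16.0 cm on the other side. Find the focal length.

Real image ⇒ d_i = +16.0 cm.
1/f = 1/d_o + 1/d_i = 1/(168) + 1/(16.0) = 0.06845, so f = 14.6 cm.
Since f is positive, the thin lens is converging.

f = 14.6 cm (converging)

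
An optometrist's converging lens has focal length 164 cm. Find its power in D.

f = 164 cm = 1.64 m.
P = 1/f = 1/(1.64 m) = +0.610 D.

P = +0.610 D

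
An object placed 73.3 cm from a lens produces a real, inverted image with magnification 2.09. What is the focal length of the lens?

m = −d_i/d_o ⇒ d_i = −m·d_o = −(-2.09)·(73.3) = 153.2 cm.
1/f = 1/d_o + 1/d_i = 1/(73.3) + 1/(153.2) = 0.02017, so f = 49.6 cm.
Since f is positive, the lens is converging.

f = 49.6 cm (converging)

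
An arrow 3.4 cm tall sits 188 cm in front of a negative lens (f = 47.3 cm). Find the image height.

For a negative lens, f = -47.3 cm.
1/d_i = 1/f − 1/d_o = 1/(-47.30) − 1/(188) = -0.02646, so d_i = -37.79 cm.
m = −d_i/d_o = +0.2010.
|h_i| = |m|·h_o = 0.2010 × 3.4 = 0.683 cm. The image is virtual, upright and reduced, on the same side as the object.

0.683 cm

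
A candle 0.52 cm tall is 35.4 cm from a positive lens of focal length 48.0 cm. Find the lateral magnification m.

1/d_i = 1/f − 1/d_o = 1/(48.00) − 1/(35.4) = -0.007415, so d_i = -134.9 cm.
m = −d_i/d_o = −(-134.9)/(35.4) = +3.81.
The image is virtual, upright and enlarged, on the same side as the object.

m = +3.81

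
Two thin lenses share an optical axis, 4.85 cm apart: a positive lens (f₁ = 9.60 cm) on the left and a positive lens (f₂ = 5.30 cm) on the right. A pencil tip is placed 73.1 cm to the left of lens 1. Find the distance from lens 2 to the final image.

2.86 cm

Lens 1: 1/d_i1 = 1/f₁ − 1/d_o1 = 1/(9.60) − 1/(73.1) = 0.09049, so d_i1 = 11.05 cm.
The intermediate image is 11.05 cm to the right of lens 1, which lies 6.200 cm to the right of lens 2 — a virtual object — so d_o2 = −6.200 cm.
Lens 2: 1/d_i2 = 1/f₂ − 1/d_o2 = 1/(5.30) − 1/(-6.200) = 0.3500, so d_i2 = 2.86 cm.
The final image is real, 2.86 cm to the right of lens 2 (overall magnification ≈ -0.070).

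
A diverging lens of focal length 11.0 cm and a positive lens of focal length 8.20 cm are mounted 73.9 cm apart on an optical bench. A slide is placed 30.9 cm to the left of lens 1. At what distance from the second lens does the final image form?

Lens 1 is diverging, so f₁ = −11.0 cm.
Lens 1: 1/d_i1 = 1/f₁ − 1/d_o1 = 1/(-11.0) − 1/(30.9) = -0.1233, so d_i1 = -8.112 cm.
The intermediate image is 8.112 cm to the left of lens 1 (virtual), which is 73.9 − (-8.112) = 82.01 cm to the left of lens 2, so d_o2 = +82.01 cm.
Lens 2: 1/d_i2 = 1/f₂ − 1/d_o2 = 1/(8.20) − 1/(82.01) = 0.1098, so d_i2 = 9.11 cm.
The final image is real, 9.11 cm to the right of lens 2 (overall magnification ≈ -0.029).

9.11 cm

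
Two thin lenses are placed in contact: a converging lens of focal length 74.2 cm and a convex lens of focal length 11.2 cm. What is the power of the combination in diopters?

P = +10.3 D

P₁ = 1/f₁ = 1/(0.742 m) = +1.348 D; P₂ = 1/f₂ = 1/(0.112 m) = +8.929 D.
For thin lenses in contact, P = P₁ + P₂ = (+1.348) + (+8.929) = +10.3 D.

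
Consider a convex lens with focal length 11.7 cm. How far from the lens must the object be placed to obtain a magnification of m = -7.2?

m = −d_i/d_o ⇒ d_i = −m·d_o.
1/f = 1/d_o + 1/d_i = 1/d_o − 1/(m·d_o) = (1 − 1/m)/d_o, so d_o = f(1 − 1/m) = (11.70)(1 − 1/(-7.2)) = 13.3 cm.

13.3 cm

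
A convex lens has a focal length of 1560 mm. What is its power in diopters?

f = 156 cm = 1.56 m.
P = 1/f = 1/(1.56 m) = +0.641 D.

P = +0.641 D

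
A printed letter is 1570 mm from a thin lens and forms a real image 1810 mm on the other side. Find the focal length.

Real image ⇒ d_i = +1810 mm.
1/f = 1/d_o + 1/d_i = 1/(1570) + 1/(1810) = 0.001189, so f = 841 mm.
Since f is positive, the thin lens is converging.

f = 841 mm (converging)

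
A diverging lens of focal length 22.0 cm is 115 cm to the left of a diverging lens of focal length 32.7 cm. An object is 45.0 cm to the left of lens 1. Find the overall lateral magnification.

f₁ = −22.0 cm (diverging).
Lens 1: 1/d_i1 = 1/(-22.0) − 1/(45.0) = -0.06768, so d_i1 = -14.78 cm; m₁ = −d_i1/d_o1 = +0.3284.
d_o2 = 115 − (-14.78) = 129.8 cm.
f₂ = −32.7 cm (diverging).
Lens 2: 1/d_i2 = 1/(-32.7) − 1/(129.8) = -0.03829, so d_i2 = -26.12 cm; m₂ = −d_i2/d_o2 = +0.2012.
m = m₁·m₂ = (+0.3284)(+0.2012) = +0.0661.

m = +0.0661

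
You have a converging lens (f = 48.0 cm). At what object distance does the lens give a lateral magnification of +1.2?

m = −d_i/d_o ⇒ d_i = −m·d_o.
1/f = 1/d_o + 1/d_i = 1/d_o − 1/(m·d_o) = (1 − 1/m)/d_o, so d_o = f(1 − 1/m) = (48.00)(1 − 1/(+1.2)) = 8.00 cm.

8.00 cm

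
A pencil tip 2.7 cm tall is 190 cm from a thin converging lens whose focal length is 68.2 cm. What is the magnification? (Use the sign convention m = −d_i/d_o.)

1/d_i = 1/f − 1/d_o = 1/(68.20) − 1/(190) = 0.009400, so d_i = 106.4 cm.
m = −d_i/d_o = −(106.4)/(190) = -0.560.
The image is real, inverted and reduced, on the far side of the lens.

m = -0.560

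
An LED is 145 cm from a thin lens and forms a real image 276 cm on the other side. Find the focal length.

f = 95.1 cm (converging)

Real image ⇒ d_i = +276 cm.
1/f = 1/d_o + 1/d_i = 1/(145) + 1/(276) = 0.01052, so f = 95.1 cm.
Since f is positive, the thin lens is converging.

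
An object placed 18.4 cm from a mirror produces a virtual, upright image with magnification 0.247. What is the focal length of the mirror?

f = -6.04 cm (convex)

m = −d_i/d_o ⇒ d_i = −m·d_o = −(+0.247)·(18.4) = -4.545 cm.
1/f = 1/d_o + 1/d_i = 1/(18.4) + 1/(-4.545) = -0.1657, so f = -6.04 cm.
Since f is negative, the mirror is convex.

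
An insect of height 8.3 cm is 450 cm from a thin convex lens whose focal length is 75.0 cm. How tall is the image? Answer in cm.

1/d_i = 1/f − 1/d_o = 1/(75.00) − 1/(450) = 0.01111, so d_i = 90.00 cm.
m = −d_i/d_o = -0.2000.
|h_i| = |m|·h_o = 0.2000 × 8.3 = 1.66 cm. The image is real, inverted and reduced, on the far side of the lens.

1.66 cm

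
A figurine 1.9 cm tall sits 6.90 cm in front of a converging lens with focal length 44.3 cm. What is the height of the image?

2.25 cm

1/d_i = 1/f − 1/d_o = 1/(44.30) − 1/(6.90) = -0.1224, so d_i = -8.173 cm.
m = −d_i/d_o = +1.184.
|h_i| = |m|·h_o = 1.184 × 1.9 = 2.25 cm. The image is virtual, upright and enlarged, on the same side as the object.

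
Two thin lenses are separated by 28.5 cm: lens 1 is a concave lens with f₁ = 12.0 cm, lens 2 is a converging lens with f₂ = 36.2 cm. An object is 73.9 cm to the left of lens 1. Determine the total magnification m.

f₁ = −12.0 cm (diverging).
Lens 1: 1/d_i1 = 1/(-12.0) − 1/(73.9) = -0.09687, so d_i1 = -10.32 cm; m₁ = −d_i1/d_o1 = +0.1396.
d_o2 = 28.5 − (-10.32) = 38.82 cm.
Lens 2: 1/d_i2 = 1/(36.2) − 1/(38.82) = 0.001864, so d_i2 = 536.4 cm; m₂ = −d_i2/d_o2 = -13.82.
m = m₁·m₂ = (+0.1396)(-13.82) = -1.93.

m = -1.93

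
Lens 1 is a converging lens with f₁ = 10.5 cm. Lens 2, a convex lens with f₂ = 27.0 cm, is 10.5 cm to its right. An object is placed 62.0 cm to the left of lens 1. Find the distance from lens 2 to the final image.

Lens 1: 1/d_i1 = 1/f₁ − 1/d_o1 = 1/(10.5) − 1/(62.0) = 0.07911, so d_i1 = 12.64 cm.
The intermediate image is 12.64 cm to the right of lens 1, which lies 2.140 cm to the right of lens 2 — a virtual object — so d_o2 = −2.140 cm.
Lens 2: 1/d_i2 = 1/f₂ − 1/d_o2 = 1/(27.0) − 1/(-2.140) = 0.5043, so d_i2 = 1.98 cm.
The final image is real, 1.98 cm to the right of lens 2 (overall magnification ≈ -0.19).

1.98 cm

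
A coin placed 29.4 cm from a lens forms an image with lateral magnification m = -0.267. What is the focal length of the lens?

f = 6.20 cm (converging)

m = −d_i/d_o ⇒ d_i = −m·d_o = −(-0.267)·(29.4) = 7.850 cm.
1/f = 1/d_o + 1/d_i = 1/(29.4) + 1/(7.850) = 0.1614, so f = 6.20 cm.
Since f is positive, the lens is converging.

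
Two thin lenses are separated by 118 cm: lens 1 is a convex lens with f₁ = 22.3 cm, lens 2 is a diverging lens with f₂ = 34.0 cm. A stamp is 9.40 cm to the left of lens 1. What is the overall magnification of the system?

m = +0.349

Lens 1: 1/d_i1 = 1/(22.3) − 1/(9.40) = -0.06154, so d_i1 = -16.25 cm; m₁ = −d_i1/d_o1 = +1.729.
d_o2 = 118 − (-16.25) = 134.2 cm.
f₂ = −34.0 cm (diverging).
Lens 2: 1/d_i2 = 1/(-34.0) − 1/(134.2) = -0.03686, so d_i2 = -27.13 cm; m₂ = −d_i2/d_o2 = +0.2021.
m = m₁·m₂ = (+1.729)(+0.2021) = +0.349.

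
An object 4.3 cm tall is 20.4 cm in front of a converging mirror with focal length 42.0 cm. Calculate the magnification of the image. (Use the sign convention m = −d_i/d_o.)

1/d_i = 1/f − 1/d_o = 1/(42.00) − 1/(20.4) = -0.02521, so d_i = -39.67 cm.
m = −d_i/d_o = −(-39.67)/(20.4) = +1.94.
The image is virtual, upright and enlarged, behind the mirror.

m = +1.94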